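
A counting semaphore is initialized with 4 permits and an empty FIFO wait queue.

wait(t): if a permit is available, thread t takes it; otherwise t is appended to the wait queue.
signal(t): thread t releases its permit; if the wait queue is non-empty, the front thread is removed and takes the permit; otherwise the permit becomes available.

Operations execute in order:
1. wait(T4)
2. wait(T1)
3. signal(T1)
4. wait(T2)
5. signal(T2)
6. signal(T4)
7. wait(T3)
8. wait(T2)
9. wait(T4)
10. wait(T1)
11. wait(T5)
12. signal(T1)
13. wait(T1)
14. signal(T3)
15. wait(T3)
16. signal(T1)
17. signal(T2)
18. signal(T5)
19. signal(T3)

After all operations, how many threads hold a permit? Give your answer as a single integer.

Answer: 1

Derivation:
Step 1: wait(T4) -> count=3 queue=[] holders={T4}
Step 2: wait(T1) -> count=2 queue=[] holders={T1,T4}
Step 3: signal(T1) -> count=3 queue=[] holders={T4}
Step 4: wait(T2) -> count=2 queue=[] holders={T2,T4}
Step 5: signal(T2) -> count=3 queue=[] holders={T4}
Step 6: signal(T4) -> count=4 queue=[] holders={none}
Step 7: wait(T3) -> count=3 queue=[] holders={T3}
Step 8: wait(T2) -> count=2 queue=[] holders={T2,T3}
Step 9: wait(T4) -> count=1 queue=[] holders={T2,T3,T4}
Step 10: wait(T1) -> count=0 queue=[] holders={T1,T2,T3,T4}
Step 11: wait(T5) -> count=0 queue=[T5] holders={T1,T2,T3,T4}
Step 12: signal(T1) -> count=0 queue=[] holders={T2,T3,T4,T5}
Step 13: wait(T1) -> count=0 queue=[T1] holders={T2,T3,T4,T5}
Step 14: signal(T3) -> count=0 queue=[] holders={T1,T2,T4,T5}
Step 15: wait(T3) -> count=0 queue=[T3] holders={T1,T2,T4,T5}
Step 16: signal(T1) -> count=0 queue=[] holders={T2,T3,T4,T5}
Step 17: signal(T2) -> count=1 queue=[] holders={T3,T4,T5}
Step 18: signal(T5) -> count=2 queue=[] holders={T3,T4}
Step 19: signal(T3) -> count=3 queue=[] holders={T4}
Final holders: {T4} -> 1 thread(s)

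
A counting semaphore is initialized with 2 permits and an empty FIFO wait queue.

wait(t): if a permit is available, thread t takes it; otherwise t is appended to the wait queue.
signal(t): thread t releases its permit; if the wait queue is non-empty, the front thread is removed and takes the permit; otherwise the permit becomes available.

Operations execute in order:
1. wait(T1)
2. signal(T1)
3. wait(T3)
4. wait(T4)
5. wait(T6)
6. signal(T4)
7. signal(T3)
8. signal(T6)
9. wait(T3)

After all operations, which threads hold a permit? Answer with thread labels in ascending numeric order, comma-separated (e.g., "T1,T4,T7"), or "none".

Step 1: wait(T1) -> count=1 queue=[] holders={T1}
Step 2: signal(T1) -> count=2 queue=[] holders={none}
Step 3: wait(T3) -> count=1 queue=[] holders={T3}
Step 4: wait(T4) -> count=0 queue=[] holders={T3,T4}
Step 5: wait(T6) -> count=0 queue=[T6] holders={T3,T4}
Step 6: signal(T4) -> count=0 queue=[] holders={T3,T6}
Step 7: signal(T3) -> count=1 queue=[] holders={T6}
Step 8: signal(T6) -> count=2 queue=[] holders={none}
Step 9: wait(T3) -> count=1 queue=[] holders={T3}
Final holders: T3

Answer: T3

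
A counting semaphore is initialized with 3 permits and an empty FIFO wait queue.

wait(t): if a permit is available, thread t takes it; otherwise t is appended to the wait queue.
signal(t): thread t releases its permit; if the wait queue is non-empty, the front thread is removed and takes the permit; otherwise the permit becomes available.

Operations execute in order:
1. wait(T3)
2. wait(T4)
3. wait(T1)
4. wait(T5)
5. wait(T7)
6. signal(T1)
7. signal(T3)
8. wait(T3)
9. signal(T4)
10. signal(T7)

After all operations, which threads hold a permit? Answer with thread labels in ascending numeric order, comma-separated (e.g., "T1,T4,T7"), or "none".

Step 1: wait(T3) -> count=2 queue=[] holders={T3}
Step 2: wait(T4) -> count=1 queue=[] holders={T3,T4}
Step 3: wait(T1) -> count=0 queue=[] holders={T1,T3,T4}
Step 4: wait(T5) -> count=0 queue=[T5] holders={T1,T3,T4}
Step 5: wait(T7) -> count=0 queue=[T5,T7] holders={T1,T3,T4}
Step 6: signal(T1) -> count=0 queue=[T7] holders={T3,T4,T5}
Step 7: signal(T3) -> count=0 queue=[] holders={T4,T5,T7}
Step 8: wait(T3) -> count=0 queue=[T3] holders={T4,T5,T7}
Step 9: signal(T4) -> count=0 queue=[] holders={T3,T5,T7}
Step 10: signal(T7) -> count=1 queue=[] holders={T3,T5}
Final holders: T3,T5

Answer: T3,T5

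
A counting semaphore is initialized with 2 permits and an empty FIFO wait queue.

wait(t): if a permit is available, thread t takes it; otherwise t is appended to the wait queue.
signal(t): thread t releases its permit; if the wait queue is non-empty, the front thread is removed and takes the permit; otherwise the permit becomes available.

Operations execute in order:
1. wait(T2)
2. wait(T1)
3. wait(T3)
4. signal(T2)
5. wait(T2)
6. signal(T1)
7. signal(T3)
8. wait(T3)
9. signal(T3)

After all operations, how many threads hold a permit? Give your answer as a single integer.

Answer: 1

Derivation:
Step 1: wait(T2) -> count=1 queue=[] holders={T2}
Step 2: wait(T1) -> count=0 queue=[] holders={T1,T2}
Step 3: wait(T3) -> count=0 queue=[T3] holders={T1,T2}
Step 4: signal(T2) -> count=0 queue=[] holders={T1,T3}
Step 5: wait(T2) -> count=0 queue=[T2] holders={T1,T3}
Step 6: signal(T1) -> count=0 queue=[] holders={T2,T3}
Step 7: signal(T3) -> count=1 queue=[] holders={T2}
Step 8: wait(T3) -> count=0 queue=[] holders={T2,T3}
Step 9: signal(T3) -> count=1 queue=[] holders={T2}
Final holders: {T2} -> 1 thread(s)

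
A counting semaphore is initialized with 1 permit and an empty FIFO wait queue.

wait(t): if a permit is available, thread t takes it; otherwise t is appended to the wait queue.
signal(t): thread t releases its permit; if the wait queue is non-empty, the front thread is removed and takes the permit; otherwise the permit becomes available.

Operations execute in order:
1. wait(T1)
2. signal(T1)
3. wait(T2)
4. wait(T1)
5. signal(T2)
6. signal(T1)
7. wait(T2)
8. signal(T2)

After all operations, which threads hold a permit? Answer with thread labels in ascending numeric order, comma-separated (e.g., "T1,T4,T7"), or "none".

Step 1: wait(T1) -> count=0 queue=[] holders={T1}
Step 2: signal(T1) -> count=1 queue=[] holders={none}
Step 3: wait(T2) -> count=0 queue=[] holders={T2}
Step 4: wait(T1) -> count=0 queue=[T1] holders={T2}
Step 5: signal(T2) -> count=0 queue=[] holders={T1}
Step 6: signal(T1) -> count=1 queue=[] holders={none}
Step 7: wait(T2) -> count=0 queue=[] holders={T2}
Step 8: signal(T2) -> count=1 queue=[] holders={none}
Final holders: none

Answer: none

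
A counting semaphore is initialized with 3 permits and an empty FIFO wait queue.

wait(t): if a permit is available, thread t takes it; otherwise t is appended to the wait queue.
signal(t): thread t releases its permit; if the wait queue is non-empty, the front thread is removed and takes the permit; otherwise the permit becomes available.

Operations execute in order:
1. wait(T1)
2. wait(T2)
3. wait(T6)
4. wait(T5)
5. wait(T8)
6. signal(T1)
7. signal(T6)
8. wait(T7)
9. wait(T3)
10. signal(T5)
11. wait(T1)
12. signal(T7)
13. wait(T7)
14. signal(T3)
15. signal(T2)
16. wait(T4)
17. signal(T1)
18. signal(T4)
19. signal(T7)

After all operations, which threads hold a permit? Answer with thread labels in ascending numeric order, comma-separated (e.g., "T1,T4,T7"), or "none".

Answer: T8

Derivation:
Step 1: wait(T1) -> count=2 queue=[] holders={T1}
Step 2: wait(T2) -> count=1 queue=[] holders={T1,T2}
Step 3: wait(T6) -> count=0 queue=[] holders={T1,T2,T6}
Step 4: wait(T5) -> count=0 queue=[T5] holders={T1,T2,T6}
Step 5: wait(T8) -> count=0 queue=[T5,T8] holders={T1,T2,T6}
Step 6: signal(T1) -> count=0 queue=[T8] holders={T2,T5,T6}
Step 7: signal(T6) -> count=0 queue=[] holders={T2,T5,T8}
Step 8: wait(T7) -> count=0 queue=[T7] holders={T2,T5,T8}
Step 9: wait(T3) -> count=0 queue=[T7,T3] holders={T2,T5,T8}
Step 10: signal(T5) -> count=0 queue=[T3] holders={T2,T7,T8}
Step 11: wait(T1) -> count=0 queue=[T3,T1] holders={T2,T7,T8}
Step 12: signal(T7) -> count=0 queue=[T1] holders={T2,T3,T8}
Step 13: wait(T7) -> count=0 queue=[T1,T7] holders={T2,T3,T8}
Step 14: signal(T3) -> count=0 queue=[T7] holders={T1,T2,T8}
Step 15: signal(T2) -> count=0 queue=[] holders={T1,T7,T8}
Step 16: wait(T4) -> count=0 queue=[T4] holders={T1,T7,T8}
Step 17: signal(T1) -> count=0 queue=[] holders={T4,T7,T8}
Step 18: signal(T4) -> count=1 queue=[] holders={T7,T8}
Step 19: signal(T7) -> count=2 queue=[] holders={T8}
Final holders: T8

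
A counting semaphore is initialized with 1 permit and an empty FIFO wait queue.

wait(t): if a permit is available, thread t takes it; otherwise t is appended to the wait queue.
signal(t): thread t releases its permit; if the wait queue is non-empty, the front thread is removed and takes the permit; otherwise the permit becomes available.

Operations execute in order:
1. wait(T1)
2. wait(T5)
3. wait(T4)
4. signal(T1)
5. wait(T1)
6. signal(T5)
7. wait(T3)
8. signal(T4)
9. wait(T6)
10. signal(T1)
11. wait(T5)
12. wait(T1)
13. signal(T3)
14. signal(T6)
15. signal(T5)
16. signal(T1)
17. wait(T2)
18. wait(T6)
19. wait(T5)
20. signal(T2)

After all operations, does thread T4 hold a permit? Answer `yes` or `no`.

Step 1: wait(T1) -> count=0 queue=[] holders={T1}
Step 2: wait(T5) -> count=0 queue=[T5] holders={T1}
Step 3: wait(T4) -> count=0 queue=[T5,T4] holders={T1}
Step 4: signal(T1) -> count=0 queue=[T4] holders={T5}
Step 5: wait(T1) -> count=0 queue=[T4,T1] holders={T5}
Step 6: signal(T5) -> count=0 queue=[T1] holders={T4}
Step 7: wait(T3) -> count=0 queue=[T1,T3] holders={T4}
Step 8: signal(T4) -> count=0 queue=[T3] holders={T1}
Step 9: wait(T6) -> count=0 queue=[T3,T6] holders={T1}
Step 10: signal(T1) -> count=0 queue=[T6] holders={T3}
Step 11: wait(T5) -> count=0 queue=[T6,T5] holders={T3}
Step 12: wait(T1) -> count=0 queue=[T6,T5,T1] holders={T3}
Step 13: signal(T3) -> count=0 queue=[T5,T1] holders={T6}
Step 14: signal(T6) -> count=0 queue=[T1] holders={T5}
Step 15: signal(T5) -> count=0 queue=[] holders={T1}
Step 16: signal(T1) -> count=1 queue=[] holders={none}
Step 17: wait(T2) -> count=0 queue=[] holders={T2}
Step 18: wait(T6) -> count=0 queue=[T6] holders={T2}
Step 19: wait(T5) -> count=0 queue=[T6,T5] holders={T2}
Step 20: signal(T2) -> count=0 queue=[T5] holders={T6}
Final holders: {T6} -> T4 not in holders

Answer: no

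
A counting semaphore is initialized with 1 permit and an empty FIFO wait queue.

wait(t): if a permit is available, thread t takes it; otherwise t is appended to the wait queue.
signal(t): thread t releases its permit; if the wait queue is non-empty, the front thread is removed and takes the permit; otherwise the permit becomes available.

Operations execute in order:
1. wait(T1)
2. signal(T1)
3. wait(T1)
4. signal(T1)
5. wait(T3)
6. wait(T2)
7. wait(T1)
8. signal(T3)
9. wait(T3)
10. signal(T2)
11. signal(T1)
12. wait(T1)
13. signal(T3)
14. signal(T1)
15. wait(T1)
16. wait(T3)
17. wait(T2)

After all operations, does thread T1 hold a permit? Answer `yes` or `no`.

Answer: yes

Derivation:
Step 1: wait(T1) -> count=0 queue=[] holders={T1}
Step 2: signal(T1) -> count=1 queue=[] holders={none}
Step 3: wait(T1) -> count=0 queue=[] holders={T1}
Step 4: signal(T1) -> count=1 queue=[] holders={none}
Step 5: wait(T3) -> count=0 queue=[] holders={T3}
Step 6: wait(T2) -> count=0 queue=[T2] holders={T3}
Step 7: wait(T1) -> count=0 queue=[T2,T1] holders={T3}
Step 8: signal(T3) -> count=0 queue=[T1] holders={T2}
Step 9: wait(T3) -> count=0 queue=[T1,T3] holders={T2}
Step 10: signal(T2) -> count=0 queue=[T3] holders={T1}
Step 11: signal(T1) -> count=0 queue=[] holders={T3}
Step 12: wait(T1) -> count=0 queue=[T1] holders={T3}
Step 13: signal(T3) -> count=0 queue=[] holders={T1}
Step 14: signal(T1) -> count=1 queue=[] holders={none}
Step 15: wait(T1) -> count=0 queue=[] holders={T1}
Step 16: wait(T3) -> count=0 queue=[T3] holders={T1}
Step 17: wait(T2) -> count=0 queue=[T3,T2] holders={T1}
Final holders: {T1} -> T1 in holders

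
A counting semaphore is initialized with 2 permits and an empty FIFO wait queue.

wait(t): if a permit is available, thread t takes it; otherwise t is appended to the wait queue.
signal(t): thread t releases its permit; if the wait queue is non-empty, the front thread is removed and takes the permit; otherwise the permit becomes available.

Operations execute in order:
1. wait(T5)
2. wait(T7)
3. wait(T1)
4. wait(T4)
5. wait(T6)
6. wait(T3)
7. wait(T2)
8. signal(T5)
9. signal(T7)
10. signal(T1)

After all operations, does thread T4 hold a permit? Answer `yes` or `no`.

Answer: yes

Derivation:
Step 1: wait(T5) -> count=1 queue=[] holders={T5}
Step 2: wait(T7) -> count=0 queue=[] holders={T5,T7}
Step 3: wait(T1) -> count=0 queue=[T1] holders={T5,T7}
Step 4: wait(T4) -> count=0 queue=[T1,T4] holders={T5,T7}
Step 5: wait(T6) -> count=0 queue=[T1,T4,T6] holders={T5,T7}
Step 6: wait(T3) -> count=0 queue=[T1,T4,T6,T3] holders={T5,T7}
Step 7: wait(T2) -> count=0 queue=[T1,T4,T6,T3,T2] holders={T5,T7}
Step 8: signal(T5) -> count=0 queue=[T4,T6,T3,T2] holders={T1,T7}
Step 9: signal(T7) -> count=0 queue=[T6,T3,T2] holders={T1,T4}
Step 10: signal(T1) -> count=0 queue=[T3,T2] holders={T4,T6}
Final holders: {T4,T6} -> T4 in holders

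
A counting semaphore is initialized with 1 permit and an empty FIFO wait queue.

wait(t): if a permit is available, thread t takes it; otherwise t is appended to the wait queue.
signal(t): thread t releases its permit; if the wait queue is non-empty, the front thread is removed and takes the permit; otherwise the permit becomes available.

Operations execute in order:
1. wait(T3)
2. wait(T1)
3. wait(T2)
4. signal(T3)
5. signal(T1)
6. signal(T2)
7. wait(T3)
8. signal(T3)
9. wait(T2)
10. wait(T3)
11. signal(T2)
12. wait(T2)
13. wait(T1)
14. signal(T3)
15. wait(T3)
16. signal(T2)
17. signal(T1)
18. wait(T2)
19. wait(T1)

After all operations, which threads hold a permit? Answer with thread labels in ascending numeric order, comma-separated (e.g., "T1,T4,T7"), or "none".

Step 1: wait(T3) -> count=0 queue=[] holders={T3}
Step 2: wait(T1) -> count=0 queue=[T1] holders={T3}
Step 3: wait(T2) -> count=0 queue=[T1,T2] holders={T3}
Step 4: signal(T3) -> count=0 queue=[T2] holders={T1}
Step 5: signal(T1) -> count=0 queue=[] holders={T2}
Step 6: signal(T2) -> count=1 queue=[] holders={none}
Step 7: wait(T3) -> count=0 queue=[] holders={T3}
Step 8: signal(T3) -> count=1 queue=[] holders={none}
Step 9: wait(T2) -> count=0 queue=[] holders={T2}
Step 10: wait(T3) -> count=0 queue=[T3] holders={T2}
Step 11: signal(T2) -> count=0 queue=[] holders={T3}
Step 12: wait(T2) -> count=0 queue=[T2] holders={T3}
Step 13: wait(T1) -> count=0 queue=[T2,T1] holders={T3}
Step 14: signal(T3) -> count=0 queue=[T1] holders={T2}
Step 15: wait(T3) -> count=0 queue=[T1,T3] holders={T2}
Step 16: signal(T2) -> count=0 queue=[T3] holders={T1}
Step 17: signal(T1) -> count=0 queue=[] holders={T3}
Step 18: wait(T2) -> count=0 queue=[T2] holders={T3}
Step 19: wait(T1) -> count=0 queue=[T2,T1] holders={T3}
Final holders: T3

Answer: T3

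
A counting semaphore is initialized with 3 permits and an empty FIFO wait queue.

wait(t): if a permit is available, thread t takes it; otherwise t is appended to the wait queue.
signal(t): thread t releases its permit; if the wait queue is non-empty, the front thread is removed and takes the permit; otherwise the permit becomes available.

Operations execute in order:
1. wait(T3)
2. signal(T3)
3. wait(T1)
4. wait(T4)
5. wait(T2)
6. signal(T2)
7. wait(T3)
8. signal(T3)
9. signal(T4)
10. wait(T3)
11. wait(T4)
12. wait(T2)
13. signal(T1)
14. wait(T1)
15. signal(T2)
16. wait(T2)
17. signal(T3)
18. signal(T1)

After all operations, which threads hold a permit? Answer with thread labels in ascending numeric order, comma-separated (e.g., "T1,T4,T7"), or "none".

Step 1: wait(T3) -> count=2 queue=[] holders={T3}
Step 2: signal(T3) -> count=3 queue=[] holders={none}
Step 3: wait(T1) -> count=2 queue=[] holders={T1}
Step 4: wait(T4) -> count=1 queue=[] holders={T1,T4}
Step 5: wait(T2) -> count=0 queue=[] holders={T1,T2,T4}
Step 6: signal(T2) -> count=1 queue=[] holders={T1,T4}
Step 7: wait(T3) -> count=0 queue=[] holders={T1,T3,T4}
Step 8: signal(T3) -> count=1 queue=[] holders={T1,T4}
Step 9: signal(T4) -> count=2 queue=[] holders={T1}
Step 10: wait(T3) -> count=1 queue=[] holders={T1,T3}
Step 11: wait(T4) -> count=0 queue=[] holders={T1,T3,T4}
Step 12: wait(T2) -> count=0 queue=[T2] holders={T1,T3,T4}
Step 13: signal(T1) -> count=0 queue=[] holders={T2,T3,T4}
Step 14: wait(T1) -> count=0 queue=[T1] holders={T2,T3,T4}
Step 15: signal(T2) -> count=0 queue=[] holders={T1,T3,T4}
Step 16: wait(T2) -> count=0 queue=[T2] holders={T1,T3,T4}
Step 17: signal(T3) -> count=0 queue=[] holders={T1,T2,T4}
Step 18: signal(T1) -> count=1 queue=[] holders={T2,T4}
Final holders: T2,T4

Answer: T2,T4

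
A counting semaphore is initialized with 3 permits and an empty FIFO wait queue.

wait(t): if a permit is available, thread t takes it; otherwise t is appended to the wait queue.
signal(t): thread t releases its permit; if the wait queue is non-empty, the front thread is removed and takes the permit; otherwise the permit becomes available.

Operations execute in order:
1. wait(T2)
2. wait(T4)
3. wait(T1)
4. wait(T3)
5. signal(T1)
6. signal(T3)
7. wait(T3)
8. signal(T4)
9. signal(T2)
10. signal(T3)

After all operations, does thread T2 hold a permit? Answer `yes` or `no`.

Answer: no

Derivation:
Step 1: wait(T2) -> count=2 queue=[] holders={T2}
Step 2: wait(T4) -> count=1 queue=[] holders={T2,T4}
Step 3: wait(T1) -> count=0 queue=[] holders={T1,T2,T4}
Step 4: wait(T3) -> count=0 queue=[T3] holders={T1,T2,T4}
Step 5: signal(T1) -> count=0 queue=[] holders={T2,T3,T4}
Step 6: signal(T3) -> count=1 queue=[] holders={T2,T4}
Step 7: wait(T3) -> count=0 queue=[] holders={T2,T3,T4}
Step 8: signal(T4) -> count=1 queue=[] holders={T2,T3}
Step 9: signal(T2) -> count=2 queue=[] holders={T3}
Step 10: signal(T3) -> count=3 queue=[] holders={none}
Final holders: {none} -> T2 not in holders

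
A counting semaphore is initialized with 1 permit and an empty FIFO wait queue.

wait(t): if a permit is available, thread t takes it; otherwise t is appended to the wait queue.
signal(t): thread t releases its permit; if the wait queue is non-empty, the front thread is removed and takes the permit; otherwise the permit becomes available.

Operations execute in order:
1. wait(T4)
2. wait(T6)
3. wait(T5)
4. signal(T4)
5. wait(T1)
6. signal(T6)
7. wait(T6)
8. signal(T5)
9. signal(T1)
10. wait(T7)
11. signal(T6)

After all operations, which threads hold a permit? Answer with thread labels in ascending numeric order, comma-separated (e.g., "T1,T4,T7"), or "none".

Answer: T7

Derivation:
Step 1: wait(T4) -> count=0 queue=[] holders={T4}
Step 2: wait(T6) -> count=0 queue=[T6] holders={T4}
Step 3: wait(T5) -> count=0 queue=[T6,T5] holders={T4}
Step 4: signal(T4) -> count=0 queue=[T5] holders={T6}
Step 5: wait(T1) -> count=0 queue=[T5,T1] holders={T6}
Step 6: signal(T6) -> count=0 queue=[T1] holders={T5}
Step 7: wait(T6) -> count=0 queue=[T1,T6] holders={T5}
Step 8: signal(T5) -> count=0 queue=[T6] holders={T1}
Step 9: signal(T1) -> count=0 queue=[] holders={T6}
Step 10: wait(T7) -> count=0 queue=[T7] holders={T6}
Step 11: signal(T6) -> count=0 queue=[] holders={T7}
Final holders: T7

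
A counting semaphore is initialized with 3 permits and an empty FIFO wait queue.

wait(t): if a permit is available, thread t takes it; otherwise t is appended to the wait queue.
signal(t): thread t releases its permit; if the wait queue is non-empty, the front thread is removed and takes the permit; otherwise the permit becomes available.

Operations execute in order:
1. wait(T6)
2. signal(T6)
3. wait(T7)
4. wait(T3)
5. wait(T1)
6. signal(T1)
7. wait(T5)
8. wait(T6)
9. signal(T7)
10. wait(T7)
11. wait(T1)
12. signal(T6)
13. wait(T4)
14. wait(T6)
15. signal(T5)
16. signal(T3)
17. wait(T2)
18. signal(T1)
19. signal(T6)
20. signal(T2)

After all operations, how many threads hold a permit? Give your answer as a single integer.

Step 1: wait(T6) -> count=2 queue=[] holders={T6}
Step 2: signal(T6) -> count=3 queue=[] holders={none}
Step 3: wait(T7) -> count=2 queue=[] holders={T7}
Step 4: wait(T3) -> count=1 queue=[] holders={T3,T7}
Step 5: wait(T1) -> count=0 queue=[] holders={T1,T3,T7}
Step 6: signal(T1) -> count=1 queue=[] holders={T3,T7}
Step 7: wait(T5) -> count=0 queue=[] holders={T3,T5,T7}
Step 8: wait(T6) -> count=0 queue=[T6] holders={T3,T5,T7}
Step 9: signal(T7) -> count=0 queue=[] holders={T3,T5,T6}
Step 10: wait(T7) -> count=0 queue=[T7] holders={T3,T5,T6}
Step 11: wait(T1) -> count=0 queue=[T7,T1] holders={T3,T5,T6}
Step 12: signal(T6) -> count=0 queue=[T1] holders={T3,T5,T7}
Step 13: wait(T4) -> count=0 queue=[T1,T4] holders={T3,T5,T7}
Step 14: wait(T6) -> count=0 queue=[T1,T4,T6] holders={T3,T5,T7}
Step 15: signal(T5) -> count=0 queue=[T4,T6] holders={T1,T3,T7}
Step 16: signal(T3) -> count=0 queue=[T6] holders={T1,T4,T7}
Step 17: wait(T2) -> count=0 queue=[T6,T2] holders={T1,T4,T7}
Step 18: signal(T1) -> count=0 queue=[T2] holders={T4,T6,T7}
Step 19: signal(T6) -> count=0 queue=[] holders={T2,T4,T7}
Step 20: signal(T2) -> count=1 queue=[] holders={T4,T7}
Final holders: {T4,T7} -> 2 thread(s)

Answer: 2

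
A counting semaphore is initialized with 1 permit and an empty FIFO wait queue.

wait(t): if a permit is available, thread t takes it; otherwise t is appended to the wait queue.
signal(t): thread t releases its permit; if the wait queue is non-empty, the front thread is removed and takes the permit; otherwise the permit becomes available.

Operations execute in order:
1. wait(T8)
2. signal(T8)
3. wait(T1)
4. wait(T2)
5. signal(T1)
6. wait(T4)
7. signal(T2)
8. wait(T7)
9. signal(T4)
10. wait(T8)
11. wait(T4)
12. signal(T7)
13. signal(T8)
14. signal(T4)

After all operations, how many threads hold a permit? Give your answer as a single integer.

Step 1: wait(T8) -> count=0 queue=[] holders={T8}
Step 2: signal(T8) -> count=1 queue=[] holders={none}
Step 3: wait(T1) -> count=0 queue=[] holders={T1}
Step 4: wait(T2) -> count=0 queue=[T2] holders={T1}
Step 5: signal(T1) -> count=0 queue=[] holders={T2}
Step 6: wait(T4) -> count=0 queue=[T4] holders={T2}
Step 7: signal(T2) -> count=0 queue=[] holders={T4}
Step 8: wait(T7) -> count=0 queue=[T7] holders={T4}
Step 9: signal(T4) -> count=0 queue=[] holders={T7}
Step 10: wait(T8) -> count=0 queue=[T8] holders={T7}
Step 11: wait(T4) -> count=0 queue=[T8,T4] holders={T7}
Step 12: signal(T7) -> count=0 queue=[T4] holders={T8}
Step 13: signal(T8) -> count=0 queue=[] holders={T4}
Step 14: signal(T4) -> count=1 queue=[] holders={none}
Final holders: {none} -> 0 thread(s)

Answer: 0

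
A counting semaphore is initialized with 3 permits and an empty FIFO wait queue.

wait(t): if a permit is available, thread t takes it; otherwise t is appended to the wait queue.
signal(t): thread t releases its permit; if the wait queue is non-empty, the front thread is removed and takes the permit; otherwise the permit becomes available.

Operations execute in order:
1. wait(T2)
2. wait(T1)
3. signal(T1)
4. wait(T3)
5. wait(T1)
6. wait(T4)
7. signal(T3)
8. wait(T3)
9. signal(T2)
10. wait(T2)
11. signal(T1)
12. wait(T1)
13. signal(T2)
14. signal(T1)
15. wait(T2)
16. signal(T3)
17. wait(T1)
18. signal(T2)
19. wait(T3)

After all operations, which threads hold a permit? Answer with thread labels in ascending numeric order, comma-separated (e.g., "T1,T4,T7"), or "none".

Step 1: wait(T2) -> count=2 queue=[] holders={T2}
Step 2: wait(T1) -> count=1 queue=[] holders={T1,T2}
Step 3: signal(T1) -> count=2 queue=[] holders={T2}
Step 4: wait(T3) -> count=1 queue=[] holders={T2,T3}
Step 5: wait(T1) -> count=0 queue=[] holders={T1,T2,T3}
Step 6: wait(T4) -> count=0 queue=[T4] holders={T1,T2,T3}
Step 7: signal(T3) -> count=0 queue=[] holders={T1,T2,T4}
Step 8: wait(T3) -> count=0 queue=[T3] holders={T1,T2,T4}
Step 9: signal(T2) -> count=0 queue=[] holders={T1,T3,T4}
Step 10: wait(T2) -> count=0 queue=[T2] holders={T1,T3,T4}
Step 11: signal(T1) -> count=0 queue=[] holders={T2,T3,T4}
Step 12: wait(T1) -> count=0 queue=[T1] holders={T2,T3,T4}
Step 13: signal(T2) -> count=0 queue=[] holders={T1,T3,T4}
Step 14: signal(T1) -> count=1 queue=[] holders={T3,T4}
Step 15: wait(T2) -> count=0 queue=[] holders={T2,T3,T4}
Step 16: signal(T3) -> count=1 queue=[] holders={T2,T4}
Step 17: wait(T1) -> count=0 queue=[] holders={T1,T2,T4}
Step 18: signal(T2) -> count=1 queue=[] holders={T1,T4}
Step 19: wait(T3) -> count=0 queue=[] holders={T1,T3,T4}
Final holders: T1,T3,T4

Answer: T1,T3,T4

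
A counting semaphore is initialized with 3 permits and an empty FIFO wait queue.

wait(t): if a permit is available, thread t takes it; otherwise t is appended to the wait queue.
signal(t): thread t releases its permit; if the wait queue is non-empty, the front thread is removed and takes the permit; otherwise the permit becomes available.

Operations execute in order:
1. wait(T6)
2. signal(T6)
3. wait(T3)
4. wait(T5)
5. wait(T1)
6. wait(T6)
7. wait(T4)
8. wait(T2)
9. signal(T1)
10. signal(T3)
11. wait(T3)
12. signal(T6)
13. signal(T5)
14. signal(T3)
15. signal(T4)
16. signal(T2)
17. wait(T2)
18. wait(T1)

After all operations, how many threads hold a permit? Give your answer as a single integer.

Answer: 2

Derivation:
Step 1: wait(T6) -> count=2 queue=[] holders={T6}
Step 2: signal(T6) -> count=3 queue=[] holders={none}
Step 3: wait(T3) -> count=2 queue=[] holders={T3}
Step 4: wait(T5) -> count=1 queue=[] holders={T3,T5}
Step 5: wait(T1) -> count=0 queue=[] holders={T1,T3,T5}
Step 6: wait(T6) -> count=0 queue=[T6] holders={T1,T3,T5}
Step 7: wait(T4) -> count=0 queue=[T6,T4] holders={T1,T3,T5}
Step 8: wait(T2) -> count=0 queue=[T6,T4,T2] holders={T1,T3,T5}
Step 9: signal(T1) -> count=0 queue=[T4,T2] holders={T3,T5,T6}
Step 10: signal(T3) -> count=0 queue=[T2] holders={T4,T5,T6}
Step 11: wait(T3) -> count=0 queue=[T2,T3] holders={T4,T5,T6}
Step 12: signal(T6) -> count=0 queue=[T3] holders={T2,T4,T5}
Step 13: signal(T5) -> count=0 queue=[] holders={T2,T3,T4}
Step 14: signal(T3) -> count=1 queue=[] holders={T2,T4}
Step 15: signal(T4) -> count=2 queue=[] holders={T2}
Step 16: signal(T2) -> count=3 queue=[] holders={none}
Step 17: wait(T2) -> count=2 queue=[] holders={T2}
Step 18: wait(T1) -> count=1 queue=[] holders={T1,T2}
Final holders: {T1,T2} -> 2 thread(s)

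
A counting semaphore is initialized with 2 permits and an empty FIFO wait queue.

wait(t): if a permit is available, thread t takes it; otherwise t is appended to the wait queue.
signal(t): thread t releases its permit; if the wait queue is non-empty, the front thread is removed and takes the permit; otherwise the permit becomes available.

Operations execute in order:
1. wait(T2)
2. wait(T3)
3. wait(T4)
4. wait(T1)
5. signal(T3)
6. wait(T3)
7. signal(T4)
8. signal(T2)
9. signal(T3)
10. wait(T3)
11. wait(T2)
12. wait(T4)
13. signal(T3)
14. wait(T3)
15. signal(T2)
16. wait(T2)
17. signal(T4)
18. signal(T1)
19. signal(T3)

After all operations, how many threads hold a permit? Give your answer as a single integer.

Step 1: wait(T2) -> count=1 queue=[] holders={T2}
Step 2: wait(T3) -> count=0 queue=[] holders={T2,T3}
Step 3: wait(T4) -> count=0 queue=[T4] holders={T2,T3}
Step 4: wait(T1) -> count=0 queue=[T4,T1] holders={T2,T3}
Step 5: signal(T3) -> count=0 queue=[T1] holders={T2,T4}
Step 6: wait(T3) -> count=0 queue=[T1,T3] holders={T2,T4}
Step 7: signal(T4) -> count=0 queue=[T3] holders={T1,T2}
Step 8: signal(T2) -> count=0 queue=[] holders={T1,T3}
Step 9: signal(T3) -> count=1 queue=[] holders={T1}
Step 10: wait(T3) -> count=0 queue=[] holders={T1,T3}
Step 11: wait(T2) -> count=0 queue=[T2] holders={T1,T3}
Step 12: wait(T4) -> count=0 queue=[T2,T4] holders={T1,T3}
Step 13: signal(T3) -> count=0 queue=[T4] holders={T1,T2}
Step 14: wait(T3) -> count=0 queue=[T4,T3] holders={T1,T2}
Step 15: signal(T2) -> count=0 queue=[T3] holders={T1,T4}
Step 16: wait(T2) -> count=0 queue=[T3,T2] holders={T1,T4}
Step 17: signal(T4) -> count=0 queue=[T2] holders={T1,T3}
Step 18: signal(T1) -> count=0 queue=[] holders={T2,T3}
Step 19: signal(T3) -> count=1 queue=[] holders={T2}
Final holders: {T2} -> 1 thread(s)

Answer: 1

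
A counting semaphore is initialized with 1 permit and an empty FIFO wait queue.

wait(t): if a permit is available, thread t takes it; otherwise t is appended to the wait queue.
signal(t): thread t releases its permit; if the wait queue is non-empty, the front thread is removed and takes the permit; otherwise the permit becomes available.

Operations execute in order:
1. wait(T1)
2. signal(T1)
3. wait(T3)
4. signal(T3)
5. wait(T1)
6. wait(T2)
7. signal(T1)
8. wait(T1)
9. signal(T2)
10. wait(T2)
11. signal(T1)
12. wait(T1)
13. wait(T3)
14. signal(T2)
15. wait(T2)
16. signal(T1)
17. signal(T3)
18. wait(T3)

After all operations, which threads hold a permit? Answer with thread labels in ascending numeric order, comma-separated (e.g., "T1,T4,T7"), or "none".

Step 1: wait(T1) -> count=0 queue=[] holders={T1}
Step 2: signal(T1) -> count=1 queue=[] holders={none}
Step 3: wait(T3) -> count=0 queue=[] holders={T3}
Step 4: signal(T3) -> count=1 queue=[] holders={none}
Step 5: wait(T1) -> count=0 queue=[] holders={T1}
Step 6: wait(T2) -> count=0 queue=[T2] holders={T1}
Step 7: signal(T1) -> count=0 queue=[] holders={T2}
Step 8: wait(T1) -> count=0 queue=[T1] holders={T2}
Step 9: signal(T2) -> count=0 queue=[] holders={T1}
Step 10: wait(T2) -> count=0 queue=[T2] holders={T1}
Step 11: signal(T1) -> count=0 queue=[] holders={T2}
Step 12: wait(T1) -> count=0 queue=[T1] holders={T2}
Step 13: wait(T3) -> count=0 queue=[T1,T3] holders={T2}
Step 14: signal(T2) -> count=0 queue=[T3] holders={T1}
Step 15: wait(T2) -> count=0 queue=[T3,T2] holders={T1}
Step 16: signal(T1) -> count=0 queue=[T2] holders={T3}
Step 17: signal(T3) -> count=0 queue=[] holders={T2}
Step 18: wait(T3) -> count=0 queue=[T3] holders={T2}
Final holders: T2

Answer: T2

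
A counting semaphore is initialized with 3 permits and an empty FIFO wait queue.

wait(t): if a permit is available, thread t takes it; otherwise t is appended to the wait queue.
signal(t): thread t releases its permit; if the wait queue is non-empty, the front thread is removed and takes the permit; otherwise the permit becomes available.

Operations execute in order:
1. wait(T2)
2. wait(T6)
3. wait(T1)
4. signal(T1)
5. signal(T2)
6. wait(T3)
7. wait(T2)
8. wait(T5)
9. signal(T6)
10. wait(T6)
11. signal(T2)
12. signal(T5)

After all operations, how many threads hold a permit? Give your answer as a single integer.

Step 1: wait(T2) -> count=2 queue=[] holders={T2}
Step 2: wait(T6) -> count=1 queue=[] holders={T2,T6}
Step 3: wait(T1) -> count=0 queue=[] holders={T1,T2,T6}
Step 4: signal(T1) -> count=1 queue=[] holders={T2,T6}
Step 5: signal(T2) -> count=2 queue=[] holders={T6}
Step 6: wait(T3) -> count=1 queue=[] holders={T3,T6}
Step 7: wait(T2) -> count=0 queue=[] holders={T2,T3,T6}
Step 8: wait(T5) -> count=0 queue=[T5] holders={T2,T3,T6}
Step 9: signal(T6) -> count=0 queue=[] holders={T2,T3,T5}
Step 10: wait(T6) -> count=0 queue=[T6] holders={T2,T3,T5}
Step 11: signal(T2) -> count=0 queue=[] holders={T3,T5,T6}
Step 12: signal(T5) -> count=1 queue=[] holders={T3,T6}
Final holders: {T3,T6} -> 2 thread(s)

Answer: 2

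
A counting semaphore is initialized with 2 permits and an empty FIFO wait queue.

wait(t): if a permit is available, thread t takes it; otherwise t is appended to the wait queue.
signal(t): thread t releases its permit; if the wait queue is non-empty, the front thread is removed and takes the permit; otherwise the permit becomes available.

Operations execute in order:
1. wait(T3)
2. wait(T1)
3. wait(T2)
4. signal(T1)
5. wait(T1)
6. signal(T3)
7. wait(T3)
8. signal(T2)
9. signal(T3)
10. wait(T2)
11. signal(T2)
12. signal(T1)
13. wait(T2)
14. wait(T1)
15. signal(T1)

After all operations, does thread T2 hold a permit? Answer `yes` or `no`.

Answer: yes

Derivation:
Step 1: wait(T3) -> count=1 queue=[] holders={T3}
Step 2: wait(T1) -> count=0 queue=[] holders={T1,T3}
Step 3: wait(T2) -> count=0 queue=[T2] holders={T1,T3}
Step 4: signal(T1) -> count=0 queue=[] holders={T2,T3}
Step 5: wait(T1) -> count=0 queue=[T1] holders={T2,T3}
Step 6: signal(T3) -> count=0 queue=[] holders={T1,T2}
Step 7: wait(T3) -> count=0 queue=[T3] holders={T1,T2}
Step 8: signal(T2) -> count=0 queue=[] holders={T1,T3}
Step 9: signal(T3) -> count=1 queue=[] holders={T1}
Step 10: wait(T2) -> count=0 queue=[] holders={T1,T2}
Step 11: signal(T2) -> count=1 queue=[] holders={T1}
Step 12: signal(T1) -> count=2 queue=[] holders={none}
Step 13: wait(T2) -> count=1 queue=[] holders={T2}
Step 14: wait(T1) -> count=0 queue=[] holders={T1,T2}
Step 15: signal(T1) -> count=1 queue=[] holders={T2}
Final holders: {T2} -> T2 in holders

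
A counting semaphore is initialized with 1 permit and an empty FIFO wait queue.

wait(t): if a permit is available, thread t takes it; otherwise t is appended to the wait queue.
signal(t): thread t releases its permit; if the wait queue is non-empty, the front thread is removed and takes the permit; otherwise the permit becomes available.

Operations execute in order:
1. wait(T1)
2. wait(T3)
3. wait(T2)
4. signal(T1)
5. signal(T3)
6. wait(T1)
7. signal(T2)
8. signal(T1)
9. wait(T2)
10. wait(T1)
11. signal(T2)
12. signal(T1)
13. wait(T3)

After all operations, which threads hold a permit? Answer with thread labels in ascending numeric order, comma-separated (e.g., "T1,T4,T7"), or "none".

Answer: T3

Derivation:
Step 1: wait(T1) -> count=0 queue=[] holders={T1}
Step 2: wait(T3) -> count=0 queue=[T3] holders={T1}
Step 3: wait(T2) -> count=0 queue=[T3,T2] holders={T1}
Step 4: signal(T1) -> count=0 queue=[T2] holders={T3}
Step 5: signal(T3) -> count=0 queue=[] holders={T2}
Step 6: wait(T1) -> count=0 queue=[T1] holders={T2}
Step 7: signal(T2) -> count=0 queue=[] holders={T1}
Step 8: signal(T1) -> count=1 queue=[] holders={none}
Step 9: wait(T2) -> count=0 queue=[] holders={T2}
Step 10: wait(T1) -> count=0 queue=[T1] holders={T2}
Step 11: signal(T2) -> count=0 queue=[] holders={T1}
Step 12: signal(T1) -> count=1 queue=[] holders={none}
Step 13: wait(T3) -> count=0 queue=[] holders={T3}
Final holders: T3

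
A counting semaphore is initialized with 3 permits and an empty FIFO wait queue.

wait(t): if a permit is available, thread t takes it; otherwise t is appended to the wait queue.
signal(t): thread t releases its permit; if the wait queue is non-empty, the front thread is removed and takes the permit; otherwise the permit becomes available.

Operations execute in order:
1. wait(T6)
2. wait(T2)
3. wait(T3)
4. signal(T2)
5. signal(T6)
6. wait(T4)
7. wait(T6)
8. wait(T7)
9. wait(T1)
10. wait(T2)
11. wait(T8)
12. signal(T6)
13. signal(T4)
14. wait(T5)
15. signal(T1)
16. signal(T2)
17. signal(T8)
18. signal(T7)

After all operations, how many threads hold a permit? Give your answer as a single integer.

Step 1: wait(T6) -> count=2 queue=[] holders={T6}
Step 2: wait(T2) -> count=1 queue=[] holders={T2,T6}
Step 3: wait(T3) -> count=0 queue=[] holders={T2,T3,T6}
Step 4: signal(T2) -> count=1 queue=[] holders={T3,T6}
Step 5: signal(T6) -> count=2 queue=[] holders={T3}
Step 6: wait(T4) -> count=1 queue=[] holders={T3,T4}
Step 7: wait(T6) -> count=0 queue=[] holders={T3,T4,T6}
Step 8: wait(T7) -> count=0 queue=[T7] holders={T3,T4,T6}
Step 9: wait(T1) -> count=0 queue=[T7,T1] holders={T3,T4,T6}
Step 10: wait(T2) -> count=0 queue=[T7,T1,T2] holders={T3,T4,T6}
Step 11: wait(T8) -> count=0 queue=[T7,T1,T2,T8] holders={T3,T4,T6}
Step 12: signal(T6) -> count=0 queue=[T1,T2,T8] holders={T3,T4,T7}
Step 13: signal(T4) -> count=0 queue=[T2,T8] holders={T1,T3,T7}
Step 14: wait(T5) -> count=0 queue=[T2,T8,T5] holders={T1,T3,T7}
Step 15: signal(T1) -> count=0 queue=[T8,T5] holders={T2,T3,T7}
Step 16: signal(T2) -> count=0 queue=[T5] holders={T3,T7,T8}
Step 17: signal(T8) -> count=0 queue=[] holders={T3,T5,T7}
Step 18: signal(T7) -> count=1 queue=[] holders={T3,T5}
Final holders: {T3,T5} -> 2 thread(s)

Answer: 2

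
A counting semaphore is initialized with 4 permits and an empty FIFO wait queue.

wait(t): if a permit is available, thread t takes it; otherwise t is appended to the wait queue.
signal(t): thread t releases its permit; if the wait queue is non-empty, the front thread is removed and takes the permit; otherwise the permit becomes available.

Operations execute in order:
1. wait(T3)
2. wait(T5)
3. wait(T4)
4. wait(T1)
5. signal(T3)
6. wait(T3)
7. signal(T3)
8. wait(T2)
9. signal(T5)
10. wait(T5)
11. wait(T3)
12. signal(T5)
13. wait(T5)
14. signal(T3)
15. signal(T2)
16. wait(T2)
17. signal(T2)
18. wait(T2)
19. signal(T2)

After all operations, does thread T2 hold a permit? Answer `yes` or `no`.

Answer: no

Derivation:
Step 1: wait(T3) -> count=3 queue=[] holders={T3}
Step 2: wait(T5) -> count=2 queue=[] holders={T3,T5}
Step 3: wait(T4) -> count=1 queue=[] holders={T3,T4,T5}
Step 4: wait(T1) -> count=0 queue=[] holders={T1,T3,T4,T5}
Step 5: signal(T3) -> count=1 queue=[] holders={T1,T4,T5}
Step 6: wait(T3) -> count=0 queue=[] holders={T1,T3,T4,T5}
Step 7: signal(T3) -> count=1 queue=[] holders={T1,T4,T5}
Step 8: wait(T2) -> count=0 queue=[] holders={T1,T2,T4,T5}
Step 9: signal(T5) -> count=1 queue=[] holders={T1,T2,T4}
Step 10: wait(T5) -> count=0 queue=[] holders={T1,T2,T4,T5}
Step 11: wait(T3) -> count=0 queue=[T3] holders={T1,T2,T4,T5}
Step 12: signal(T5) -> count=0 queue=[] holders={T1,T2,T3,T4}
Step 13: wait(T5) -> count=0 queue=[T5] holders={T1,T2,T3,T4}
Step 14: signal(T3) -> count=0 queue=[] holders={T1,T2,T4,T5}
Step 15: signal(T2) -> count=1 queue=[] holders={T1,T4,T5}
Step 16: wait(T2) -> count=0 queue=[] holders={T1,T2,T4,T5}
Step 17: signal(T2) -> count=1 queue=[] holders={T1,T4,T5}
Step 18: wait(T2) -> count=0 queue=[] holders={T1,T2,T4,T5}
Step 19: signal(T2) -> count=1 queue=[] holders={T1,T4,T5}
Final holders: {T1,T4,T5} -> T2 not in holders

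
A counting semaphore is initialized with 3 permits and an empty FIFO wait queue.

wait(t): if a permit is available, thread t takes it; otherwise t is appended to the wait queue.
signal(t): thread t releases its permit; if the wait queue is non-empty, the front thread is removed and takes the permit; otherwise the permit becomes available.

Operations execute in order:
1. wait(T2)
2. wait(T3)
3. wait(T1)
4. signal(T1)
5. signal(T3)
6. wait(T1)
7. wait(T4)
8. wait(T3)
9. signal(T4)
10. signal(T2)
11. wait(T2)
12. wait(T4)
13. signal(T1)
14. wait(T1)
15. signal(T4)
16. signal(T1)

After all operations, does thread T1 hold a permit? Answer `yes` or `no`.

Step 1: wait(T2) -> count=2 queue=[] holders={T2}
Step 2: wait(T3) -> count=1 queue=[] holders={T2,T3}
Step 3: wait(T1) -> count=0 queue=[] holders={T1,T2,T3}
Step 4: signal(T1) -> count=1 queue=[] holders={T2,T3}
Step 5: signal(T3) -> count=2 queue=[] holders={T2}
Step 6: wait(T1) -> count=1 queue=[] holders={T1,T2}
Step 7: wait(T4) -> count=0 queue=[] holders={T1,T2,T4}
Step 8: wait(T3) -> count=0 queue=[T3] holders={T1,T2,T4}
Step 9: signal(T4) -> count=0 queue=[] holders={T1,T2,T3}
Step 10: signal(T2) -> count=1 queue=[] holders={T1,T3}
Step 11: wait(T2) -> count=0 queue=[] holders={T1,T2,T3}
Step 12: wait(T4) -> count=0 queue=[T4] holders={T1,T2,T3}
Step 13: signal(T1) -> count=0 queue=[] holders={T2,T3,T4}
Step 14: wait(T1) -> count=0 queue=[T1] holders={T2,T3,T4}
Step 15: signal(T4) -> count=0 queue=[] holders={T1,T2,T3}
Step 16: signal(T1) -> count=1 queue=[] holders={T2,T3}
Final holders: {T2,T3} -> T1 not in holders

Answer: no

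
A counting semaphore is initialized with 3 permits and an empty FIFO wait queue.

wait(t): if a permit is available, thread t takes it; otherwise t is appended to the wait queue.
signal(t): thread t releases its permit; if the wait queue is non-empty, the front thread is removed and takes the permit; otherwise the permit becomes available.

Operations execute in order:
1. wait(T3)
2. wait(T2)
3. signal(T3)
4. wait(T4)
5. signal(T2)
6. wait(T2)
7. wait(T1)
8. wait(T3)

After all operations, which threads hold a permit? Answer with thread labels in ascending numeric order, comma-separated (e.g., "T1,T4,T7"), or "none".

Step 1: wait(T3) -> count=2 queue=[] holders={T3}
Step 2: wait(T2) -> count=1 queue=[] holders={T2,T3}
Step 3: signal(T3) -> count=2 queue=[] holders={T2}
Step 4: wait(T4) -> count=1 queue=[] holders={T2,T4}
Step 5: signal(T2) -> count=2 queue=[] holders={T4}
Step 6: wait(T2) -> count=1 queue=[] holders={T2,T4}
Step 7: wait(T1) -> count=0 queue=[] holders={T1,T2,T4}
Step 8: wait(T3) -> count=0 queue=[T3] holders={T1,T2,T4}
Final holders: T1,T2,T4

Answer: T1,T2,T4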